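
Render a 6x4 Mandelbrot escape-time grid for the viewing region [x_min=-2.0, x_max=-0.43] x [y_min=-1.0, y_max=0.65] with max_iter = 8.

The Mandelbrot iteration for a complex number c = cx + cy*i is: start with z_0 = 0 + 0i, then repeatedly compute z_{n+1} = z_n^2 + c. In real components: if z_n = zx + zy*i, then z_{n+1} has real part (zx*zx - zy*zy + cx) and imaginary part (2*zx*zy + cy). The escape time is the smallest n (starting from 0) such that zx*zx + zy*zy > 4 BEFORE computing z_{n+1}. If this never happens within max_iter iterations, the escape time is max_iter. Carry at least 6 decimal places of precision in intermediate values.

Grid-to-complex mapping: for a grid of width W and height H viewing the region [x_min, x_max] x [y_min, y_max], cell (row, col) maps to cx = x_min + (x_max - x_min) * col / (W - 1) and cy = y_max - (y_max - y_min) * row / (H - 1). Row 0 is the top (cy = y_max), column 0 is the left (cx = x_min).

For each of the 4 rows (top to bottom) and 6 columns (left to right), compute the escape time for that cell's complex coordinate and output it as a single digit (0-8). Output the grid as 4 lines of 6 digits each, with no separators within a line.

Answer: 133458
168888
134588
123334

Derivation:
(row=0, col=0): c = -2.0000 + 0.6500i → escape time 1
(row=0, col=1): c = -1.6860 + 0.6500i → escape time 3
(row=0, col=2): c = -1.3720 + 0.6500i → escape time 3
(row=0, col=3): c = -1.0580 + 0.6500i → escape time 4
(row=0, col=4): c = -0.7440 + 0.6500i → escape time 5
(row=0, col=5): c = -0.4300 + 0.6500i → escape time 8
(row=1, col=0): c = -2.0000 + 0.1000i → escape time 1
(row=1, col=1): c = -1.6860 + 0.1000i → escape time 6
(row=1, col=2): c = -1.3720 + 0.1000i → escape time 8
(row=1, col=3): c = -1.0580 + 0.1000i → escape time 8
(row=1, col=4): c = -0.7440 + 0.1000i → escape time 8
(row=1, col=5): c = -0.4300 + 0.1000i → escape time 8
(row=2, col=0): c = -2.0000 + -0.4500i → escape time 1
(row=2, col=1): c = -1.6860 + -0.4500i → escape time 3
(row=2, col=2): c = -1.3720 + -0.4500i → escape time 4
(row=2, col=3): c = -1.0580 + -0.4500i → escape time 5
(row=2, col=4): c = -0.7440 + -0.4500i → escape time 8
(row=2, col=5): c = -0.4300 + -0.4500i → escape time 8
(row=3, col=0): c = -2.0000 + -1.0000i → escape time 1
(row=3, col=1): c = -1.6860 + -1.0000i → escape time 2
(row=3, col=2): c = -1.3720 + -1.0000i → escape time 3
(row=3, col=3): c = -1.0580 + -1.0000i → escape time 3
(row=3, col=4): c = -0.7440 + -1.0000i → escape time 3
(row=3, col=5): c = -0.4300 + -1.0000i → escape time 4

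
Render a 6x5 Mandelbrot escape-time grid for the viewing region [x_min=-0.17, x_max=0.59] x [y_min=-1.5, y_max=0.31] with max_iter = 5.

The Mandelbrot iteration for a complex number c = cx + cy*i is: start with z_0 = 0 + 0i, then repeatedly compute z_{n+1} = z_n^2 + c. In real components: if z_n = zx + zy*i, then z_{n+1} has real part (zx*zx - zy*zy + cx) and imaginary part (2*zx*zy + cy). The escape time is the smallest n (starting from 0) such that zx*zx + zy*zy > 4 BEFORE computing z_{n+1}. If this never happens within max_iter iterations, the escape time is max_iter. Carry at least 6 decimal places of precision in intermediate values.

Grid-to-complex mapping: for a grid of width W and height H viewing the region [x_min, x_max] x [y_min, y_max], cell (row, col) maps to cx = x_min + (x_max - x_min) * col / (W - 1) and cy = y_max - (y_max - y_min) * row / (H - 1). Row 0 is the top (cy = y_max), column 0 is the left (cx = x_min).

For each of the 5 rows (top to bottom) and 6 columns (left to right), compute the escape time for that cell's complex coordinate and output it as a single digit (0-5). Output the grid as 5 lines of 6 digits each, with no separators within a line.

(row=0, col=0): c = -0.1700 + 0.3100i → escape time 5
(row=0, col=1): c = -0.0180 + 0.3100i → escape time 5
(row=0, col=2): c = 0.1340 + 0.3100i → escape time 5
(row=0, col=3): c = 0.2860 + 0.3100i → escape time 5
(row=0, col=4): c = 0.4380 + 0.3100i → escape time 5
(row=0, col=5): c = 0.5900 + 0.3100i → escape time 4
(row=1, col=0): c = -0.1700 + -0.1425i → escape time 5
(row=1, col=1): c = -0.0180 + -0.1425i → escape time 5
(row=1, col=2): c = 0.1340 + -0.1425i → escape time 5
(row=1, col=3): c = 0.2860 + -0.1425i → escape time 5
(row=1, col=4): c = 0.4380 + -0.1425i → escape time 5
(row=1, col=5): c = 0.5900 + -0.1425i → escape time 4
(row=2, col=0): c = -0.1700 + -0.5950i → escape time 5
(row=2, col=1): c = -0.0180 + -0.5950i → escape time 5
(row=2, col=2): c = 0.1340 + -0.5950i → escape time 5
(row=2, col=3): c = 0.2860 + -0.5950i → escape time 5
(row=2, col=4): c = 0.4380 + -0.5950i → escape time 5
(row=2, col=5): c = 0.5900 + -0.5950i → escape time 3
(row=3, col=0): c = -0.1700 + -1.0475i → escape time 5
(row=3, col=1): c = -0.0180 + -1.0475i → escape time 5
(row=3, col=2): c = 0.1340 + -1.0475i → escape time 4
(row=3, col=3): c = 0.2860 + -1.0475i → escape time 3
(row=3, col=4): c = 0.4380 + -1.0475i → escape time 2
(row=3, col=5): c = 0.5900 + -1.0475i → escape time 2
(row=4, col=0): c = -0.1700 + -1.5000i → escape time 2
(row=4, col=1): c = -0.0180 + -1.5000i → escape time 2
(row=4, col=2): c = 0.1340 + -1.5000i → escape time 2
(row=4, col=3): c = 0.2860 + -1.5000i → escape time 2
(row=4, col=4): c = 0.4380 + -1.5000i → escape time 2
(row=4, col=5): c = 0.5900 + -1.5000i → escape time 2

Answer: 555554
555554
555553
554322
222222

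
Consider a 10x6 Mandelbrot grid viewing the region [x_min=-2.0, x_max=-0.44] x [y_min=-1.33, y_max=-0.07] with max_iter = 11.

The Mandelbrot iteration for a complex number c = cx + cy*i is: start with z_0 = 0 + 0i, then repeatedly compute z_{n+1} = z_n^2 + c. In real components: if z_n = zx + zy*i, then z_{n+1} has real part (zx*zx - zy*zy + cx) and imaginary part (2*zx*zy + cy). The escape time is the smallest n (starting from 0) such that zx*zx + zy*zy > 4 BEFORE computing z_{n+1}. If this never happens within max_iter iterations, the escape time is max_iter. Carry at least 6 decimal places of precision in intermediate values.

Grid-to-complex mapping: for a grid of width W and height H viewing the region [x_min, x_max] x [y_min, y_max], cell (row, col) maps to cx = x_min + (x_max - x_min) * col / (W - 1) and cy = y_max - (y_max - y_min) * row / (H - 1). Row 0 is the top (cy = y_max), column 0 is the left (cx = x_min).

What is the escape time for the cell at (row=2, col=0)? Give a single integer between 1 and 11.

z_0 = 0 + 0i, c = -2.0000 + -0.5740i
Iter 1: z = -2.0000 + -0.5740i, |z|^2 = 4.3295
Escaped at iteration 1

Answer: 1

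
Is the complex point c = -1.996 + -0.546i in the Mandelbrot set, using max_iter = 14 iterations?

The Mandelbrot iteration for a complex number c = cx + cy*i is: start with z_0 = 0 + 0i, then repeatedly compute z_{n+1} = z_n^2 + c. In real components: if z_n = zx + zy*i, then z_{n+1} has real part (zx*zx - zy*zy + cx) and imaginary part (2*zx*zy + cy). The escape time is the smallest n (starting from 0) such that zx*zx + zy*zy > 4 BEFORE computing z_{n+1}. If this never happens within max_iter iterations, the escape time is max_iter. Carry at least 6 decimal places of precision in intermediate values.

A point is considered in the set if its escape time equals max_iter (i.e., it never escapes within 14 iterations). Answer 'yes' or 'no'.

z_0 = 0 + 0i, c = -1.9960 + -0.5460i
Iter 1: z = -1.9960 + -0.5460i, |z|^2 = 4.2821
Escaped at iteration 1

Answer: no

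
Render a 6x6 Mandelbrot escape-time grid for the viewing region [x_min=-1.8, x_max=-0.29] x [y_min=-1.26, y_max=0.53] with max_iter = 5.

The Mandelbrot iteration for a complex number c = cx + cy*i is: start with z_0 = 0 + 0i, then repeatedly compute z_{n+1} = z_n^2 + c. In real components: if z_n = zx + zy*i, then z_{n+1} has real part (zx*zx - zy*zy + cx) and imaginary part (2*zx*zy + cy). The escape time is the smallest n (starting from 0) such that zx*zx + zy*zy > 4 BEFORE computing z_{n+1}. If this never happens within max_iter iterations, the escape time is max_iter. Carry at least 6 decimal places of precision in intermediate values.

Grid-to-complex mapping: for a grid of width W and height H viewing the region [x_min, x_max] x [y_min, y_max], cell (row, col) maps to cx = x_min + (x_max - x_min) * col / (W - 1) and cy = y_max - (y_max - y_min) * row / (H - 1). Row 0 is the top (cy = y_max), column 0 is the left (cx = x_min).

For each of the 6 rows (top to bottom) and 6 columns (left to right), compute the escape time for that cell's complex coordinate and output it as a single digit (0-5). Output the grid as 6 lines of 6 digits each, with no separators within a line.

(row=0, col=0): c = -1.8000 + 0.5300i → escape time 3
(row=0, col=1): c = -1.4980 + 0.5300i → escape time 3
(row=0, col=2): c = -1.1960 + 0.5300i → escape time 4
(row=0, col=3): c = -0.8940 + 0.5300i → escape time 5
(row=0, col=4): c = -0.5920 + 0.5300i → escape time 5
(row=0, col=5): c = -0.2900 + 0.5300i → escape time 5
(row=1, col=0): c = -1.8000 + 0.1720i → escape time 4
(row=1, col=1): c = -1.4980 + 0.1720i → escape time 5
(row=1, col=2): c = -1.1960 + 0.1720i → escape time 5
(row=1, col=3): c = -0.8940 + 0.1720i → escape time 5
(row=1, col=4): c = -0.5920 + 0.1720i → escape time 5
(row=1, col=5): c = -0.2900 + 0.1720i → escape time 5
(row=2, col=0): c = -1.8000 + -0.1860i → escape time 4
(row=2, col=1): c = -1.4980 + -0.1860i → escape time 5
(row=2, col=2): c = -1.1960 + -0.1860i → escape time 5
(row=2, col=3): c = -0.8940 + -0.1860i → escape time 5
(row=2, col=4): c = -0.5920 + -0.1860i → escape time 5
(row=2, col=5): c = -0.2900 + -0.1860i → escape time 5
(row=3, col=0): c = -1.8000 + -0.5440i → escape time 3
(row=3, col=1): c = -1.4980 + -0.5440i → escape time 3
(row=3, col=2): c = -1.1960 + -0.5440i → escape time 4
(row=3, col=3): c = -0.8940 + -0.5440i → escape time 5
(row=3, col=4): c = -0.5920 + -0.5440i → escape time 5
(row=3, col=5): c = -0.2900 + -0.5440i → escape time 5
(row=4, col=0): c = -1.8000 + -0.9020i → escape time 1
(row=4, col=1): c = -1.4980 + -0.9020i → escape time 3
(row=4, col=2): c = -1.1960 + -0.9020i → escape time 3
(row=4, col=3): c = -0.8940 + -0.9020i → escape time 3
(row=4, col=4): c = -0.5920 + -0.9020i → escape time 4
(row=4, col=5): c = -0.2900 + -0.9020i → escape time 5
(row=5, col=0): c = -1.8000 + -1.2600i → escape time 1
(row=5, col=1): c = -1.4980 + -1.2600i → escape time 2
(row=5, col=2): c = -1.1960 + -1.2600i → escape time 2
(row=5, col=3): c = -0.8940 + -1.2600i → escape time 3
(row=5, col=4): c = -0.5920 + -1.2600i → escape time 3
(row=5, col=5): c = -0.2900 + -1.2600i → escape time 3

Answer: 334555
455555
455555
334555
133345
122333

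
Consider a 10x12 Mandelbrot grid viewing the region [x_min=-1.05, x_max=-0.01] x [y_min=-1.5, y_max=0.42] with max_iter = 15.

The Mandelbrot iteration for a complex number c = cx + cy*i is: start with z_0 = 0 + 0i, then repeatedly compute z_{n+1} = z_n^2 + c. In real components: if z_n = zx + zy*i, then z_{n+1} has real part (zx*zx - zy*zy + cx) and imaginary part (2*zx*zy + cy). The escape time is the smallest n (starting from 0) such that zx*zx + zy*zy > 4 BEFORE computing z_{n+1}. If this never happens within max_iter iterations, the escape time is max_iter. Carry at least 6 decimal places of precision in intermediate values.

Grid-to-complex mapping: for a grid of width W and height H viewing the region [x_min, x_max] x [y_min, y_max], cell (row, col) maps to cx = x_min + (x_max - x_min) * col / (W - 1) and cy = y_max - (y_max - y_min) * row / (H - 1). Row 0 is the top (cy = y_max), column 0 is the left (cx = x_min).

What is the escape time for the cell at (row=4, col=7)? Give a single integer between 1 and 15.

Answer: 15

Derivation:
z_0 = 0 + 0i, c = -0.2411 + -0.2782i
Iter 1: z = -0.2411 + -0.2782i, |z|^2 = 0.1355
Iter 2: z = -0.2604 + -0.1440i, |z|^2 = 0.0885
Iter 3: z = -0.1941 + -0.2032i, |z|^2 = 0.0789
Iter 4: z = -0.2447 + -0.1993i, |z|^2 = 0.0996
Iter 5: z = -0.2209 + -0.1806i, |z|^2 = 0.0814
Iter 6: z = -0.2249 + -0.1984i, |z|^2 = 0.0899
Iter 7: z = -0.2299 + -0.1889i, |z|^2 = 0.0885
Iter 8: z = -0.2240 + -0.1913i, |z|^2 = 0.0868
Iter 9: z = -0.2275 + -0.1925i, |z|^2 = 0.0888
Iter 10: z = -0.2264 + -0.1906i, |z|^2 = 0.0876
Iter 11: z = -0.2262 + -0.1919i, |z|^2 = 0.0880
Iter 12: z = -0.2268 + -0.1914i, |z|^2 = 0.0881
Iter 13: z = -0.2263 + -0.1914i, |z|^2 = 0.0878
Iter 14: z = -0.2265 + -0.1916i, |z|^2 = 0.0880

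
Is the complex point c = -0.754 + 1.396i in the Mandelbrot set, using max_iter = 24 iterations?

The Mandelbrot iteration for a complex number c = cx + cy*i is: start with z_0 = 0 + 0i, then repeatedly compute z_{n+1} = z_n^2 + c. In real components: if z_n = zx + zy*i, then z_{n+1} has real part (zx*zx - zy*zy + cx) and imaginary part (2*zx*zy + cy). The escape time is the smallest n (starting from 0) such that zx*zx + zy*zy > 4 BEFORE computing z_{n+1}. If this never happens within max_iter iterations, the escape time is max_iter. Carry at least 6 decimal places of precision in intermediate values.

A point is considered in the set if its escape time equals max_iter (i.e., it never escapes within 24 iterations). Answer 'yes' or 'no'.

Answer: no

Derivation:
z_0 = 0 + 0i, c = -0.7540 + 1.3960i
Iter 1: z = -0.7540 + 1.3960i, |z|^2 = 2.5173
Iter 2: z = -2.1343 + -0.7092i, |z|^2 = 5.0582
Escaped at iteration 2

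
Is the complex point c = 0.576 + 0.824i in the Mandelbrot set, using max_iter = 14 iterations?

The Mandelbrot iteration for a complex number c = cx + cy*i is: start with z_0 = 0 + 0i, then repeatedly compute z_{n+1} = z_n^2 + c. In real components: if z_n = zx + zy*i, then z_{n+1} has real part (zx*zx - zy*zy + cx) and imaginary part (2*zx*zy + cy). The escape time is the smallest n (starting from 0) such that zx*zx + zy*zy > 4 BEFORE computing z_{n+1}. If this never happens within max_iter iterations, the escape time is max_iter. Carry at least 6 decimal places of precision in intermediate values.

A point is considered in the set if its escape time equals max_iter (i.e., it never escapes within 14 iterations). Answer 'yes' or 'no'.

z_0 = 0 + 0i, c = 0.5760 + 0.8240i
Iter 1: z = 0.5760 + 0.8240i, |z|^2 = 1.0108
Iter 2: z = 0.2288 + 1.7732i, |z|^2 = 3.1968
Iter 3: z = -2.5161 + 1.6354i, |z|^2 = 9.0052
Escaped at iteration 3

Answer: no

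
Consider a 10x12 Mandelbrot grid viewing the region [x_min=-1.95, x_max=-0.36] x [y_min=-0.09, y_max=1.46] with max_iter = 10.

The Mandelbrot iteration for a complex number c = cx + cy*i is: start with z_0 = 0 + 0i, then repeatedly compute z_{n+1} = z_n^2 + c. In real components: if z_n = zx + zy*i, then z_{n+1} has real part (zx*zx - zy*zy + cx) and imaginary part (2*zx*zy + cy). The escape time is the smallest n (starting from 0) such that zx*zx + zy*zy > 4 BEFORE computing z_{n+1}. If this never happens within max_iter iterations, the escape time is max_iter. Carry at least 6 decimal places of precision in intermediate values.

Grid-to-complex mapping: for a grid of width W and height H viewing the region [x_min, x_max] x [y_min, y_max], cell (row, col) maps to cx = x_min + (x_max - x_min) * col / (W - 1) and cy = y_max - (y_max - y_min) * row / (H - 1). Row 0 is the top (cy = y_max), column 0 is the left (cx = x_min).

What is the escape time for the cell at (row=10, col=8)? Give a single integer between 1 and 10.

Answer: 10

Derivation:
z_0 = 0 + 0i, c = -0.5367 + 0.0509i
Iter 1: z = -0.5367 + 0.0509i, |z|^2 = 0.2906
Iter 2: z = -0.2512 + -0.0037i, |z|^2 = 0.0631
Iter 3: z = -0.4736 + 0.0528i, |z|^2 = 0.2270
Iter 4: z = -0.3152 + 0.0009i, |z|^2 = 0.0994
Iter 5: z = -0.4373 + 0.0503i, |z|^2 = 0.1938
Iter 6: z = -0.3480 + 0.0069i, |z|^2 = 0.1211
Iter 7: z = -0.4156 + 0.0461i, |z|^2 = 0.1749
Iter 8: z = -0.3660 + 0.0126i, |z|^2 = 0.1341
Iter 9: z = -0.4028 + 0.0417i, |z|^2 = 0.1640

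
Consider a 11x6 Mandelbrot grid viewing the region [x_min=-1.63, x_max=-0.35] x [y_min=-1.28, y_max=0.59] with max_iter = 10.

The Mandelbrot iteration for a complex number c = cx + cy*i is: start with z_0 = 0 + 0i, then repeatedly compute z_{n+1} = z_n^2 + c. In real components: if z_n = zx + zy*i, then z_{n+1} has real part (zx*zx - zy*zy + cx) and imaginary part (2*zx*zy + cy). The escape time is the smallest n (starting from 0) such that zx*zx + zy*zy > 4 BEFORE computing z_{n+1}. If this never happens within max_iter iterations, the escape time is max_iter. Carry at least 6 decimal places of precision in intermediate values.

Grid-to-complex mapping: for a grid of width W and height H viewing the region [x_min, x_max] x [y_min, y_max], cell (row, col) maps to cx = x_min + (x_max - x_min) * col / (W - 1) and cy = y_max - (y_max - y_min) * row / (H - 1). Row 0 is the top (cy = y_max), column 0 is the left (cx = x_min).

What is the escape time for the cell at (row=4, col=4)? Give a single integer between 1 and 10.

z_0 = 0 + 0i, c = -1.1180 + -0.9060i
Iter 1: z = -1.1180 + -0.9060i, |z|^2 = 2.0708
Iter 2: z = -0.6889 + 1.1198i, |z|^2 = 1.7286
Iter 3: z = -1.8974 + -2.4489i, |z|^2 = 9.5972
Escaped at iteration 3

Answer: 3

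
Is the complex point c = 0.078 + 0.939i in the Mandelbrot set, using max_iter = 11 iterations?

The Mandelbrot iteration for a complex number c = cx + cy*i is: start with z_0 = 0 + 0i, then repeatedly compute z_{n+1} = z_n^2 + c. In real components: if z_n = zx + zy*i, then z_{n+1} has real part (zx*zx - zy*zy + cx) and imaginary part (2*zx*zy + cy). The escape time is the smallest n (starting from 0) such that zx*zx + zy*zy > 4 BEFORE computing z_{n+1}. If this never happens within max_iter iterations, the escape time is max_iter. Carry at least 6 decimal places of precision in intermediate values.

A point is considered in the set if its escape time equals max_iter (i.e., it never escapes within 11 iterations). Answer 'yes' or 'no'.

z_0 = 0 + 0i, c = 0.0780 + 0.9390i
Iter 1: z = 0.0780 + 0.9390i, |z|^2 = 0.8878
Iter 2: z = -0.7976 + 1.0855i, |z|^2 = 1.8145
Iter 3: z = -0.4641 + -0.7926i, |z|^2 = 0.8436
Iter 4: z = -0.3349 + 1.6747i, |z|^2 = 2.9167
Iter 5: z = -2.6143 + -0.1828i, |z|^2 = 6.8679
Escaped at iteration 5

Answer: no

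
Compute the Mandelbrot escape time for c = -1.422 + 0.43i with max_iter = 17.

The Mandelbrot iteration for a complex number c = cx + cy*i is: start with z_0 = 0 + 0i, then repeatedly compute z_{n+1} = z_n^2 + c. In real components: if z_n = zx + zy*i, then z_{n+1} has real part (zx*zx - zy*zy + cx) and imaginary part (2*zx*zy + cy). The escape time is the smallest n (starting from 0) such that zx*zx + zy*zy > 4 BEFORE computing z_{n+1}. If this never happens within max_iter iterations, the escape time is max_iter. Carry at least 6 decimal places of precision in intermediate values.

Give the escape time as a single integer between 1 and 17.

z_0 = 0 + 0i, c = -1.4220 + 0.4300i
Iter 1: z = -1.4220 + 0.4300i, |z|^2 = 2.2070
Iter 2: z = 0.4152 + -0.7929i, |z|^2 = 0.8011
Iter 3: z = -1.8783 + -0.2284i, |z|^2 = 3.5804
Iter 4: z = 2.0540 + 1.2881i, |z|^2 = 5.8781
Escaped at iteration 4

Answer: 4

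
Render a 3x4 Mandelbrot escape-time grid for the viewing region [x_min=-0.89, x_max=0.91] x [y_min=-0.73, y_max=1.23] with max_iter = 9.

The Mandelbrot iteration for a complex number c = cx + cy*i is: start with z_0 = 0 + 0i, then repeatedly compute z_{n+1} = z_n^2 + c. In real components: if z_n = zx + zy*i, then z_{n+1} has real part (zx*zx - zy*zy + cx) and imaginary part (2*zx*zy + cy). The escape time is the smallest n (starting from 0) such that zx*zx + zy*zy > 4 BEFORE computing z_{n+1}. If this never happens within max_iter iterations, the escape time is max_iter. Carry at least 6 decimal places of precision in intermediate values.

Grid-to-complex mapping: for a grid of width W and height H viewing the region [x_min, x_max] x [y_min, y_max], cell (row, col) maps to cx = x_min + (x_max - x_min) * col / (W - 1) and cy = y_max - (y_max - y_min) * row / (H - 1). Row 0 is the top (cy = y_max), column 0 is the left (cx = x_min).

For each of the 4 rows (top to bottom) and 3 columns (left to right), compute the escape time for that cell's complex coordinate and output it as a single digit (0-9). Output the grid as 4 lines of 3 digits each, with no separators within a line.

Answer: 332
592
993
492

Derivation:
(row=0, col=0): c = -0.8900 + 1.2300i → escape time 3
(row=0, col=1): c = 0.0100 + 1.2300i → escape time 3
(row=0, col=2): c = 0.9100 + 1.2300i → escape time 2
(row=1, col=0): c = -0.8900 + 0.5767i → escape time 5
(row=1, col=1): c = 0.0100 + 0.5767i → escape time 9
(row=1, col=2): c = 0.9100 + 0.5767i → escape time 2
(row=2, col=0): c = -0.8900 + -0.0767i → escape time 9
(row=2, col=1): c = 0.0100 + -0.0767i → escape time 9
(row=2, col=2): c = 0.9100 + -0.0767i → escape time 3
(row=3, col=0): c = -0.8900 + -0.7300i → escape time 4
(row=3, col=1): c = 0.0100 + -0.7300i → escape time 9
(row=3, col=2): c = 0.9100 + -0.7300i → escape time 2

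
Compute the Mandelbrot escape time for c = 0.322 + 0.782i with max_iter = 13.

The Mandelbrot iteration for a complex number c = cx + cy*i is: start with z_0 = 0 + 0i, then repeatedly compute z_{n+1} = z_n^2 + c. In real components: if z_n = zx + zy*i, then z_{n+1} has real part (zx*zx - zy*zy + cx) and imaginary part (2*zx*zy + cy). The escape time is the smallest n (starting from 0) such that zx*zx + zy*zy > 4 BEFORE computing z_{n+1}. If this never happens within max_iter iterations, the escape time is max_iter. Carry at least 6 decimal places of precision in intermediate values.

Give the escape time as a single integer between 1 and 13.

Answer: 5

Derivation:
z_0 = 0 + 0i, c = 0.3220 + 0.7820i
Iter 1: z = 0.3220 + 0.7820i, |z|^2 = 0.7152
Iter 2: z = -0.1858 + 1.2856i, |z|^2 = 1.6873
Iter 3: z = -1.2963 + 0.3042i, |z|^2 = 1.7728
Iter 4: z = 1.9098 + -0.0065i, |z|^2 = 3.6472
Iter 5: z = 3.9691 + 0.7570i, |z|^2 = 16.3268
Escaped at iteration 5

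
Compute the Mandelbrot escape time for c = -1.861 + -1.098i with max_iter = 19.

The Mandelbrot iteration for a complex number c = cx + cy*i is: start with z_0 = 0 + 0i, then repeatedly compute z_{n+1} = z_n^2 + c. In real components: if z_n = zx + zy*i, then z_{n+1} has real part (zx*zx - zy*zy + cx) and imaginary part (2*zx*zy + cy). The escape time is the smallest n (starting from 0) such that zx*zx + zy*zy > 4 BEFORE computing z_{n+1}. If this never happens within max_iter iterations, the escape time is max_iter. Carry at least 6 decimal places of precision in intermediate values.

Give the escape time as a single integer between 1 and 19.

Answer: 1

Derivation:
z_0 = 0 + 0i, c = -1.8610 + -1.0980i
Iter 1: z = -1.8610 + -1.0980i, |z|^2 = 4.6689
Escaped at iteration 1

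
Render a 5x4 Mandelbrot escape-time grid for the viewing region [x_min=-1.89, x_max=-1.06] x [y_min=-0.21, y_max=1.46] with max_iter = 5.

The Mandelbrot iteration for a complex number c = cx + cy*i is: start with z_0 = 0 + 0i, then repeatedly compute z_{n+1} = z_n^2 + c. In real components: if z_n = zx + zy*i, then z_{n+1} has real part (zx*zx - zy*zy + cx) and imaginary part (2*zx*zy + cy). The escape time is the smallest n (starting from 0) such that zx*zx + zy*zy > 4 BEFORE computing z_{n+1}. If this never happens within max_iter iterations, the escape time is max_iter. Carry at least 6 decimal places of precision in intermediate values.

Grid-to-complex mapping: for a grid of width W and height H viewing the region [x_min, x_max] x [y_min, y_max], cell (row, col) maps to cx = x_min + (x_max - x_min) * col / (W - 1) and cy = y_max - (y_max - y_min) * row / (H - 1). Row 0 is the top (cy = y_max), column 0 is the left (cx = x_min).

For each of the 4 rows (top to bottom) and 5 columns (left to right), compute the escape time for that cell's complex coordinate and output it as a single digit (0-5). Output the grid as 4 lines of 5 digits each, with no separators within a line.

(row=0, col=0): c = -1.8900 + 1.4600i → escape time 1
(row=0, col=1): c = -1.6825 + 1.4600i → escape time 1
(row=0, col=2): c = -1.4750 + 1.4600i → escape time 1
(row=0, col=3): c = -1.2675 + 1.4600i → escape time 2
(row=0, col=4): c = -1.0600 + 1.4600i → escape time 2
(row=1, col=0): c = -1.8900 + 0.9033i → escape time 1
(row=1, col=1): c = -1.6825 + 0.9033i → escape time 2
(row=1, col=2): c = -1.4750 + 0.9033i → escape time 3
(row=1, col=3): c = -1.2675 + 0.9033i → escape time 3
(row=1, col=4): c = -1.0600 + 0.9033i → escape time 3
(row=2, col=0): c = -1.8900 + 0.3467i → escape time 3
(row=2, col=1): c = -1.6825 + 0.3467i → escape time 4
(row=2, col=2): c = -1.4750 + 0.3467i → escape time 5
(row=2, col=3): c = -1.2675 + 0.3467i → escape time 5
(row=2, col=4): c = -1.0600 + 0.3467i → escape time 5
(row=3, col=0): c = -1.8900 + -0.2100i → escape time 4
(row=3, col=1): c = -1.6825 + -0.2100i → escape time 4
(row=3, col=2): c = -1.4750 + -0.2100i → escape time 5
(row=3, col=3): c = -1.2675 + -0.2100i → escape time 5
(row=3, col=4): c = -1.0600 + -0.2100i → escape time 5

Answer: 11122
12333
34555
44555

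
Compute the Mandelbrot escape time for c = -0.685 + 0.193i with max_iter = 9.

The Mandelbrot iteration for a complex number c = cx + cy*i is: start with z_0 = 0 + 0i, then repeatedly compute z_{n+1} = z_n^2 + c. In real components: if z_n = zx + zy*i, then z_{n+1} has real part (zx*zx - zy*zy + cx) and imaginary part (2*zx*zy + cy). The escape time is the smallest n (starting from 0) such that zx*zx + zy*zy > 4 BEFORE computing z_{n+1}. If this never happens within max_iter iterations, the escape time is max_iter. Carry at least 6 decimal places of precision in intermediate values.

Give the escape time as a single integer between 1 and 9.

z_0 = 0 + 0i, c = -0.6850 + 0.1930i
Iter 1: z = -0.6850 + 0.1930i, |z|^2 = 0.5065
Iter 2: z = -0.2530 + -0.0714i, |z|^2 = 0.0691
Iter 3: z = -0.6261 + 0.2291i, |z|^2 = 0.4445
Iter 4: z = -0.3455 + -0.0939i, |z|^2 = 0.1282
Iter 5: z = -0.5744 + 0.2579i, |z|^2 = 0.3965
Iter 6: z = -0.4215 + -0.1033i, |z|^2 = 0.1884
Iter 7: z = -0.5180 + 0.2801i, |z|^2 = 0.3467
Iter 8: z = -0.4952 + -0.0972i, |z|^2 = 0.2546

Answer: 9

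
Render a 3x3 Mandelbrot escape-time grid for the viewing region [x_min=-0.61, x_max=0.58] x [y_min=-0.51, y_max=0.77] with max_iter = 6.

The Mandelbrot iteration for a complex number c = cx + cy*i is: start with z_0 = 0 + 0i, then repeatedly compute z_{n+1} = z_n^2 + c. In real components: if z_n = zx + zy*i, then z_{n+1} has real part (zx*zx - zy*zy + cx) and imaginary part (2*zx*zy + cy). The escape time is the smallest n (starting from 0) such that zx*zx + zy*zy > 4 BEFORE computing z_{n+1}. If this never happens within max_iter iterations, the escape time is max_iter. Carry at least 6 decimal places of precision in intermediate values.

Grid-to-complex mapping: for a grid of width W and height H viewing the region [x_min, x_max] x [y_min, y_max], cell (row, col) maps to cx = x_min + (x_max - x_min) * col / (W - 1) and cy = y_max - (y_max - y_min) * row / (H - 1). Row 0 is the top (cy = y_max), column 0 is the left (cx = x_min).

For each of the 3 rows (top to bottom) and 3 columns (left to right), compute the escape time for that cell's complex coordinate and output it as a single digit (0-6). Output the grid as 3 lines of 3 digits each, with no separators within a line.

Answer: 563
664
664

Derivation:
(row=0, col=0): c = -0.6100 + 0.7700i → escape time 5
(row=0, col=1): c = -0.0150 + 0.7700i → escape time 6
(row=0, col=2): c = 0.5800 + 0.7700i → escape time 3
(row=1, col=0): c = -0.6100 + 0.1300i → escape time 6
(row=1, col=1): c = -0.0150 + 0.1300i → escape time 6
(row=1, col=2): c = 0.5800 + 0.1300i → escape time 4
(row=2, col=0): c = -0.6100 + -0.5100i → escape time 6
(row=2, col=1): c = -0.0150 + -0.5100i → escape time 6
(row=2, col=2): c = 0.5800 + -0.5100i → escape time 4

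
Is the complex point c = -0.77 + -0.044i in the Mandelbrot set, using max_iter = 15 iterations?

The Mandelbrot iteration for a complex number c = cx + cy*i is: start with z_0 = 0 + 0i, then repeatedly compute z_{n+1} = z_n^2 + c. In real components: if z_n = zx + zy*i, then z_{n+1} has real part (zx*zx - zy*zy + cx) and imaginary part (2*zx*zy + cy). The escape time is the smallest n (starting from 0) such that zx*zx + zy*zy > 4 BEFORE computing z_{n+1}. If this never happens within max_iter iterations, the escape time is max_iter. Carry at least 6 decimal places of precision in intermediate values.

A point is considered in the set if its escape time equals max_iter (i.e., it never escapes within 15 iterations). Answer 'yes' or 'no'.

Answer: yes

Derivation:
z_0 = 0 + 0i, c = -0.7700 + -0.0440i
Iter 1: z = -0.7700 + -0.0440i, |z|^2 = 0.5948
Iter 2: z = -0.1790 + 0.0238i, |z|^2 = 0.0326
Iter 3: z = -0.7385 + -0.0525i, |z|^2 = 0.5482
Iter 4: z = -0.2274 + 0.0336i, |z|^2 = 0.0528
Iter 5: z = -0.7194 + -0.0593i, |z|^2 = 0.5211
Iter 6: z = -0.2559 + 0.0413i, |z|^2 = 0.0672
Iter 7: z = -0.7062 + -0.0651i, |z|^2 = 0.5030
Iter 8: z = -0.2755 + 0.0480i, |z|^2 = 0.0782
Iter 9: z = -0.6964 + -0.0704i, |z|^2 = 0.4899
Iter 10: z = -0.2900 + 0.0541i, |z|^2 = 0.0870
Iter 11: z = -0.6888 + -0.0754i, |z|^2 = 0.4802
Iter 12: z = -0.3012 + 0.0598i, |z|^2 = 0.0943
Iter 13: z = -0.6829 + -0.0801i, |z|^2 = 0.4727
Iter 14: z = -0.3101 + 0.0653i, |z|^2 = 0.1004
Did not escape in 15 iterations → in set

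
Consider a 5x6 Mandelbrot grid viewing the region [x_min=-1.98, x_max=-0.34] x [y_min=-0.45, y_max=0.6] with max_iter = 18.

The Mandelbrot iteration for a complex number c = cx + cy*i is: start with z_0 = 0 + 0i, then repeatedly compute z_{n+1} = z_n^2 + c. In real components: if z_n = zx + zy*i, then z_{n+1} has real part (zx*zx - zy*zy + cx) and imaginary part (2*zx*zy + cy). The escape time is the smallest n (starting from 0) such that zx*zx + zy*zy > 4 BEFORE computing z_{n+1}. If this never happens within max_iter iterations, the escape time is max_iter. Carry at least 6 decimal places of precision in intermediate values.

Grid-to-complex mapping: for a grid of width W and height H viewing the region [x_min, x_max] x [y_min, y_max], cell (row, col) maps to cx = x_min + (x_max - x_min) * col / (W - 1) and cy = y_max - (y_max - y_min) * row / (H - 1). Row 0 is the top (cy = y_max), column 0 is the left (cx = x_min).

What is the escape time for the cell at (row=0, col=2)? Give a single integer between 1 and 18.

Answer: 4

Derivation:
z_0 = 0 + 0i, c = -1.1600 + 0.6000i
Iter 1: z = -1.1600 + 0.6000i, |z|^2 = 1.7056
Iter 2: z = -0.1744 + -0.7920i, |z|^2 = 0.6577
Iter 3: z = -1.7568 + 0.8762i, |z|^2 = 3.8543
Iter 4: z = 1.1587 + -2.4789i, |z|^2 = 7.4874
Escaped at iteration 4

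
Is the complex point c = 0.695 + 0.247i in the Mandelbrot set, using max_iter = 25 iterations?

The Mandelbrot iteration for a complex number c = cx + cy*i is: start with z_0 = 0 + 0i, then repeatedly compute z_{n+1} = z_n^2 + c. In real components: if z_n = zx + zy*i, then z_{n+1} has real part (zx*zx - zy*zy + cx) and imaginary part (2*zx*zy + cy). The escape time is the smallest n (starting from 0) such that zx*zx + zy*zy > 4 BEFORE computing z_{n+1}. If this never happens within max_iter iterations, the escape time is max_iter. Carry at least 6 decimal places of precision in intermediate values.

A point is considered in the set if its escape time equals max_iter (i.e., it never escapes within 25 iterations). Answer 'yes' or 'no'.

z_0 = 0 + 0i, c = 0.6950 + 0.2470i
Iter 1: z = 0.6950 + 0.2470i, |z|^2 = 0.5440
Iter 2: z = 1.1170 + 0.5903i, |z|^2 = 1.5962
Iter 3: z = 1.5942 + 1.5658i, |z|^2 = 4.9934
Escaped at iteration 3

Answer: no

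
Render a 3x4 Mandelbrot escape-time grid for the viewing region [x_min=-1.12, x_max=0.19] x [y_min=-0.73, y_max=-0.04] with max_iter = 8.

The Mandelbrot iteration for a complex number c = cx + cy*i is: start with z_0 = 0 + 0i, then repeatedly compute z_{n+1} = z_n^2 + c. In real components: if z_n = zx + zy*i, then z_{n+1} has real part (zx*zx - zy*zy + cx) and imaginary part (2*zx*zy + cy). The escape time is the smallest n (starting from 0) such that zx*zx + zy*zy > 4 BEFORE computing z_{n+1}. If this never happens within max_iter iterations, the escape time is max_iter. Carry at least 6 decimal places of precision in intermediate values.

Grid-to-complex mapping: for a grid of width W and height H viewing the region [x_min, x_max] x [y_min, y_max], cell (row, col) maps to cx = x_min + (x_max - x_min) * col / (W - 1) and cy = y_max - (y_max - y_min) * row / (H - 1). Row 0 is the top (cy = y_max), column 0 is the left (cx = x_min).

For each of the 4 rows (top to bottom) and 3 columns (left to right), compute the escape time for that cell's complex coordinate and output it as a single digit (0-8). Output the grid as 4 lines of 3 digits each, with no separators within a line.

(row=0, col=0): c = -1.1200 + -0.0400i → escape time 8
(row=0, col=1): c = -0.4650 + -0.0400i → escape time 8
(row=0, col=2): c = 0.1900 + -0.0400i → escape time 8
(row=1, col=0): c = -1.1200 + -0.2700i → escape time 8
(row=1, col=1): c = -0.4650 + -0.2700i → escape time 8
(row=1, col=2): c = 0.1900 + -0.2700i → escape time 8
(row=2, col=0): c = -1.1200 + -0.5000i → escape time 5
(row=2, col=1): c = -0.4650 + -0.5000i → escape time 8
(row=2, col=2): c = 0.1900 + -0.5000i → escape time 8
(row=3, col=0): c = -1.1200 + -0.7300i → escape time 3
(row=3, col=1): c = -0.4650 + -0.7300i → escape time 7
(row=3, col=2): c = 0.1900 + -0.7300i → escape time 6

Answer: 888
888
588
376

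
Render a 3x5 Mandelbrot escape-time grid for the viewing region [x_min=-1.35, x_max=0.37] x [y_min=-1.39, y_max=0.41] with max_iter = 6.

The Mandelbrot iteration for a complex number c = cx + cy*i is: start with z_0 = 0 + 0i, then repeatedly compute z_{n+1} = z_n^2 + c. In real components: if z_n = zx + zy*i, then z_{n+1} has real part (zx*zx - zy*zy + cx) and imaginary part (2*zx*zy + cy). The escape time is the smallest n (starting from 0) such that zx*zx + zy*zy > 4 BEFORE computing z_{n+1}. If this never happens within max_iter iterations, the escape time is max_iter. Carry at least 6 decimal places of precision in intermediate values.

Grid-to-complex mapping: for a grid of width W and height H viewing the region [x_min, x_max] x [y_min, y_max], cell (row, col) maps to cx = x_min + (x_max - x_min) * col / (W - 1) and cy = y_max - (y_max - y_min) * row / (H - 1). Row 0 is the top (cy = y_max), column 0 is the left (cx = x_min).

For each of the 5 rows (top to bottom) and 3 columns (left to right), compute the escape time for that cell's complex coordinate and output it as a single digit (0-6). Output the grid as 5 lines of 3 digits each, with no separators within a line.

Answer: 566
666
466
343
222

Derivation:
(row=0, col=0): c = -1.3500 + 0.4100i → escape time 5
(row=0, col=1): c = -0.4900 + 0.4100i → escape time 6
(row=0, col=2): c = 0.3700 + 0.4100i → escape time 6
(row=1, col=0): c = -1.3500 + -0.0400i → escape time 6
(row=1, col=1): c = -0.4900 + -0.0400i → escape time 6
(row=1, col=2): c = 0.3700 + -0.0400i → escape time 6
(row=2, col=0): c = -1.3500 + -0.4900i → escape time 4
(row=2, col=1): c = -0.4900 + -0.4900i → escape time 6
(row=2, col=2): c = 0.3700 + -0.4900i → escape time 6
(row=3, col=0): c = -1.3500 + -0.9400i → escape time 3
(row=3, col=1): c = -0.4900 + -0.9400i → escape time 4
(row=3, col=2): c = 0.3700 + -0.9400i → escape time 3
(row=4, col=0): c = -1.3500 + -1.3900i → escape time 2
(row=4, col=1): c = -0.4900 + -1.3900i → escape time 2
(row=4, col=2): c = 0.3700 + -1.3900i → escape time 2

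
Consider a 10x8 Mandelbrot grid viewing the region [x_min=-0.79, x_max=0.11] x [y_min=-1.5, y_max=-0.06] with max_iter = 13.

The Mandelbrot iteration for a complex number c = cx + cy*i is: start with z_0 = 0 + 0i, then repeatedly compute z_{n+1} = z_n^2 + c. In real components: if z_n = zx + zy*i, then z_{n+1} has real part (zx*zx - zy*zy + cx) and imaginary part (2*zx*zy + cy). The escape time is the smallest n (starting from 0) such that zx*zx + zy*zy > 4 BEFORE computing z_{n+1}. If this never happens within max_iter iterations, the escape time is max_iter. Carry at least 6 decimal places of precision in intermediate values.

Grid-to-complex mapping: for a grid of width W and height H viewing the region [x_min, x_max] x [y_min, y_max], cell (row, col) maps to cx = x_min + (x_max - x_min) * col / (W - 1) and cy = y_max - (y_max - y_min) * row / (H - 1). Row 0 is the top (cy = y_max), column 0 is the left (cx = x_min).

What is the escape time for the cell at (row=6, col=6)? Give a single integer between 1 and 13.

z_0 = 0 + 0i, c = -0.1900 + -1.2943i
Iter 1: z = -0.1900 + -1.2943i, |z|^2 = 1.7113
Iter 2: z = -1.8291 + -0.8025i, |z|^2 = 3.9895
Iter 3: z = 2.5116 + 1.6412i, |z|^2 = 9.0016
Escaped at iteration 3

Answer: 3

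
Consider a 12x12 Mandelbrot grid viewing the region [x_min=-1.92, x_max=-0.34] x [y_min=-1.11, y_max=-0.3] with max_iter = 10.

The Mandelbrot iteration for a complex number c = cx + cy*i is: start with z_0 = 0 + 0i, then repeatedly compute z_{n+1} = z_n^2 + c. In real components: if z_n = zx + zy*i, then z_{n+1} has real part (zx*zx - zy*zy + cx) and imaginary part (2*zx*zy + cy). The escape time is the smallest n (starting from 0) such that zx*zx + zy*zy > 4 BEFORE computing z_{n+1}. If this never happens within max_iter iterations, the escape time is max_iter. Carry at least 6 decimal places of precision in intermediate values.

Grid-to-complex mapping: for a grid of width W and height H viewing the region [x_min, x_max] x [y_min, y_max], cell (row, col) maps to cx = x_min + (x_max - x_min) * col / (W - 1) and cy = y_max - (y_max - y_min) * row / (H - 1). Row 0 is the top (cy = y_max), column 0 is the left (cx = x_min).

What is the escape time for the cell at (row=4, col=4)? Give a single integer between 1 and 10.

Answer: 3

Derivation:
z_0 = 0 + 0i, c = -1.3455 + -0.5945i
Iter 1: z = -1.3455 + -0.5945i, |z|^2 = 2.1637
Iter 2: z = 0.1113 + 1.0053i, |z|^2 = 1.0231
Iter 3: z = -2.3437 + -0.3707i, |z|^2 = 5.6306
Escaped at iteration 3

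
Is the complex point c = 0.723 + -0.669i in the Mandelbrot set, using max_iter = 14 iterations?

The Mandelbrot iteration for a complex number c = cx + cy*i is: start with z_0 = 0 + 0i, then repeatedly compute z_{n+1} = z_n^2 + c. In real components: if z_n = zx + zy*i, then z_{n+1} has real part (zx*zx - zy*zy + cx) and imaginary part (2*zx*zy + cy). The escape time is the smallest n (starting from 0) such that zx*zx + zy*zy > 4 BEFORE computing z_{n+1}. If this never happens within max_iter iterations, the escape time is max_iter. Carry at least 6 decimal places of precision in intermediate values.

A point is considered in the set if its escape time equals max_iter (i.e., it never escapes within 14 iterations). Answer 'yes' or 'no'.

Answer: no

Derivation:
z_0 = 0 + 0i, c = 0.7230 + -0.6690i
Iter 1: z = 0.7230 + -0.6690i, |z|^2 = 0.9703
Iter 2: z = 0.7982 + -1.6364i, |z|^2 = 3.3148
Iter 3: z = -1.3176 + -3.2812i, |z|^2 = 12.5025
Escaped at iteration 3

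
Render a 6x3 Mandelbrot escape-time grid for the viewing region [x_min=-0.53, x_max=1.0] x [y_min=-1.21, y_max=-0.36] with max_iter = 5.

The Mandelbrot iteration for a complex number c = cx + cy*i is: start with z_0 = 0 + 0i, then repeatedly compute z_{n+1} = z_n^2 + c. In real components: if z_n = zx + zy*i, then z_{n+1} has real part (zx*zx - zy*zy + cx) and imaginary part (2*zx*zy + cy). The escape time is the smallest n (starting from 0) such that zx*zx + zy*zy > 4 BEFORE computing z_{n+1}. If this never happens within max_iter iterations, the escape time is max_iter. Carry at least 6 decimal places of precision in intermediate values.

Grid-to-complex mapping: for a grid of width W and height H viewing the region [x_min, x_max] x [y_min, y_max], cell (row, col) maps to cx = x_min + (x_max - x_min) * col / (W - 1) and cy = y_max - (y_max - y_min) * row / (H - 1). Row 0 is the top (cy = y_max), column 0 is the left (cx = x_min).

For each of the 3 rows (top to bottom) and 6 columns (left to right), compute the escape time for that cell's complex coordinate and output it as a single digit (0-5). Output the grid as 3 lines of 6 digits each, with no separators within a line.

Answer: 555532
555432
333222

Derivation:
(row=0, col=0): c = -0.5300 + -0.3600i → escape time 5
(row=0, col=1): c = -0.2240 + -0.3600i → escape time 5
(row=0, col=2): c = 0.0820 + -0.3600i → escape time 5
(row=0, col=3): c = 0.3880 + -0.3600i → escape time 5
(row=0, col=4): c = 0.6940 + -0.3600i → escape time 3
(row=0, col=5): c = 1.0000 + -0.3600i → escape time 2
(row=1, col=0): c = -0.5300 + -0.7850i → escape time 5
(row=1, col=1): c = -0.2240 + -0.7850i → escape time 5
(row=1, col=2): c = 0.0820 + -0.7850i → escape time 5
(row=1, col=3): c = 0.3880 + -0.7850i → escape time 4
(row=1, col=4): c = 0.6940 + -0.7850i → escape time 3
(row=1, col=5): c = 1.0000 + -0.7850i → escape time 2
(row=2, col=0): c = -0.5300 + -1.2100i → escape time 3
(row=2, col=1): c = -0.2240 + -1.2100i → escape time 3
(row=2, col=2): c = 0.0820 + -1.2100i → escape time 3
(row=2, col=3): c = 0.3880 + -1.2100i → escape time 2
(row=2, col=4): c = 0.6940 + -1.2100i → escape time 2
(row=2, col=5): c = 1.0000 + -1.2100i → escape time 2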